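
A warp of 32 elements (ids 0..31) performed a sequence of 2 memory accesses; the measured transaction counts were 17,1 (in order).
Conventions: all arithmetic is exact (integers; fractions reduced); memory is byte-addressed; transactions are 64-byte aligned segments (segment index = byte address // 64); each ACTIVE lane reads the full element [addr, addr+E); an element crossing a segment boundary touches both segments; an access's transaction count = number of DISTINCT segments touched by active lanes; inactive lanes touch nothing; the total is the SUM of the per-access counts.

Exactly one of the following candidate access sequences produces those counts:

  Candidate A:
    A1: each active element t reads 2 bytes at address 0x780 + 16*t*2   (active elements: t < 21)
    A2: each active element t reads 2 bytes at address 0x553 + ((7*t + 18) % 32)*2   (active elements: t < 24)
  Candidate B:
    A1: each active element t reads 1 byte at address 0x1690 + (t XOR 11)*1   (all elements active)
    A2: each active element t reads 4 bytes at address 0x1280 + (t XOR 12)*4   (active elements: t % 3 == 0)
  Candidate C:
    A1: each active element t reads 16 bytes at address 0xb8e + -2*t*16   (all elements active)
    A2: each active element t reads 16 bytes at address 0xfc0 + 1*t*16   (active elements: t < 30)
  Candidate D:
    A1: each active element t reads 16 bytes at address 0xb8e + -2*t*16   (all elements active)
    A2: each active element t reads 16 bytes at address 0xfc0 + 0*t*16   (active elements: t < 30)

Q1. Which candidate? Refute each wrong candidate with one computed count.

A: A1 gives 11 transactions, not 17
B: A1 gives 1 transaction, not 17
C: A2 gives 8 transactions, not 1
D: all counts match (17,1)

Answer: D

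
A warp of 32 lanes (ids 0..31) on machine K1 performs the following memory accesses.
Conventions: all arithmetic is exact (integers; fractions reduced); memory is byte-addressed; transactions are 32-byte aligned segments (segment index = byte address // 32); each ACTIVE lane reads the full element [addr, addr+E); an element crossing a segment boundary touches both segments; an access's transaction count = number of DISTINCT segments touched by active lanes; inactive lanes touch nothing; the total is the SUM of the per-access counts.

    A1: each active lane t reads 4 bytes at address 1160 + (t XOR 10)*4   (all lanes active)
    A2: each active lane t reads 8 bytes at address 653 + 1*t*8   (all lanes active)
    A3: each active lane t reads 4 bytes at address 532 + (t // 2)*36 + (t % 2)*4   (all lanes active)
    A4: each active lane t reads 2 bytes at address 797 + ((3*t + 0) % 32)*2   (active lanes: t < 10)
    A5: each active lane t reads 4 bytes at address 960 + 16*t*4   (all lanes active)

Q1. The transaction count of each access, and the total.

A1: 5 transactions
A2: 9 transactions
A3: 18 transactions
A4: 3 transactions
A5: 32 transactions

Answer: 5,9,18,3,32; total 67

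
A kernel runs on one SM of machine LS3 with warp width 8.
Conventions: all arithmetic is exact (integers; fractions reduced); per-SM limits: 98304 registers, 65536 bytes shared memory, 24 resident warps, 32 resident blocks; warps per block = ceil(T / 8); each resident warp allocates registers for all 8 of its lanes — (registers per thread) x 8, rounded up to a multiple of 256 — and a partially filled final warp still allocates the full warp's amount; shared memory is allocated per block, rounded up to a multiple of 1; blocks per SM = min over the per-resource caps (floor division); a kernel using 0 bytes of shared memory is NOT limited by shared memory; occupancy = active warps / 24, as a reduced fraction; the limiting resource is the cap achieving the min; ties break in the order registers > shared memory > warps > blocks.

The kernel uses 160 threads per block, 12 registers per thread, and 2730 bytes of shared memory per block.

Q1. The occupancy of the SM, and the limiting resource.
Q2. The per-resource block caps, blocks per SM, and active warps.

Answer: occupancy 5/6, limited by warps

registers: 19 blocks
shared memory: 24 blocks
warps: 1 block
blocks: 32 blocks

Answer: 1 block, 20 active warps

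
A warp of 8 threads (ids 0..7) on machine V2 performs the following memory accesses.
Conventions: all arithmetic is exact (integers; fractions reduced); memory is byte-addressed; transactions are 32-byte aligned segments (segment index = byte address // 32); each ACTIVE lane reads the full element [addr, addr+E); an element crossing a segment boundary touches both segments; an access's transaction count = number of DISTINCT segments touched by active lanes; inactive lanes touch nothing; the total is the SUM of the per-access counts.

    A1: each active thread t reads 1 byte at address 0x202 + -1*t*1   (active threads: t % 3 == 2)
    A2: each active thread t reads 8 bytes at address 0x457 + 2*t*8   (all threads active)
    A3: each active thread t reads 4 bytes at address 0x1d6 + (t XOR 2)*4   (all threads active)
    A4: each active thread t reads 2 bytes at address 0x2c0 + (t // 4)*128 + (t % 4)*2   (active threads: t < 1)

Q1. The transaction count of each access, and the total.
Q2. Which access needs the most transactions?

A1: 2 transactions
A2: 5 transactions
A3: 2 transactions
A4: 1 transaction

Answer: 2,5,2,1; total 10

Answer: A2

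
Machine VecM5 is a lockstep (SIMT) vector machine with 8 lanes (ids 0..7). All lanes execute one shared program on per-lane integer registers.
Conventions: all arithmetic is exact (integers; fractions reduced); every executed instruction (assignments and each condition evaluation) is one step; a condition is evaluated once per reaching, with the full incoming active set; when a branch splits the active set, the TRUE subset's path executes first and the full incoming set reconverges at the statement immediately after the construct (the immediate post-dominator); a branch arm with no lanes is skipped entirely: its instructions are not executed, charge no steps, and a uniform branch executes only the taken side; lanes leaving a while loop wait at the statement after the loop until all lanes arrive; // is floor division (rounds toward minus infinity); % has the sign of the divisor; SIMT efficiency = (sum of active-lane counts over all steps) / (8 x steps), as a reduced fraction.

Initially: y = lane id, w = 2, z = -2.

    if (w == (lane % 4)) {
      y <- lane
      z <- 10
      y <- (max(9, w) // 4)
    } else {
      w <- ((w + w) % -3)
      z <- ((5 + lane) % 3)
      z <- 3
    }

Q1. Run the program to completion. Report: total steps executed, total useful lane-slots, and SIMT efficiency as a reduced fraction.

Answer: 7 steps, 32 useful, 4/7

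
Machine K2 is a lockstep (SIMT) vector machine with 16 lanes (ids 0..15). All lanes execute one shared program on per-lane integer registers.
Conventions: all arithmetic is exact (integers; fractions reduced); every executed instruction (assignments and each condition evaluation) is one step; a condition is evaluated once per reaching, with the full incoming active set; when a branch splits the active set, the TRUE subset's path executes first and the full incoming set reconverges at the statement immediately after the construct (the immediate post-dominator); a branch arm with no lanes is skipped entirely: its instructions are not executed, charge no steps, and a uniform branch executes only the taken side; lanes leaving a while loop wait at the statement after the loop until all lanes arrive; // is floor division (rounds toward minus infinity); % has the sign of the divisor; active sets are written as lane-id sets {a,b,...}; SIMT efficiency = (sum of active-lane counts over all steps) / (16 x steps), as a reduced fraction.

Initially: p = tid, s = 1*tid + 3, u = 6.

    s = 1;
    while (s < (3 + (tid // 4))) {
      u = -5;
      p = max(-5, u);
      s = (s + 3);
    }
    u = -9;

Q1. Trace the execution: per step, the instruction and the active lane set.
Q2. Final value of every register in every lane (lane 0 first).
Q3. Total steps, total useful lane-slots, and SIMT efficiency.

step 0: s <- 1                       {0,1,2,3,4,5,6,7,8,9,10,11,12,13,14,15}
step 1: eval (s < (3 + (tid // 4)))  {0,1,2,3,4,5,6,7,8,9,10,11,12,13,14,15}
step 2: u <- -5                      {0,1,2,3,4,5,6,7,8,9,10,11,12,13,14,15}
step 3: p <- max(-5, u)              {0,1,2,3,4,5,6,7,8,9,10,11,12,13,14,15}
step 4: s <- (s + 3)                 {0,1,2,3,4,5,6,7,8,9,10,11,12,13,14,15}
step 5: eval (s < (3 + (tid // 4)))  {0,1,2,3,4,5,6,7,8,9,10,11,12,13,14,15}
step 6: u <- -5                      {8,9,10,11,12,13,14,15}
step 7: p <- max(-5, u)              {8,9,10,11,12,13,14,15}
step 8: s <- (s + 3)                 {8,9,10,11,12,13,14,15}
step 9: eval (s < (3 + (tid // 4)))  {8,9,10,11,12,13,14,15}
step 10: u <- -9                      {0,1,2,3,4,5,6,7,8,9,10,11,12,13,14,15}

Answer: 11 steps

p: -5,-5,-5,-5,-5,-5,-5,-5,-5,-5,-5,-5,-5,-5,-5,-5
s: 4,4,4,4,4,4,4,4,7,7,7,7,7,7,7,7
u: -9,-9,-9,-9,-9,-9,-9,-9,-9,-9,-9,-9,-9,-9,-9,-9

steps = 11; useful = 144; efficiency = 144/176 = 9/11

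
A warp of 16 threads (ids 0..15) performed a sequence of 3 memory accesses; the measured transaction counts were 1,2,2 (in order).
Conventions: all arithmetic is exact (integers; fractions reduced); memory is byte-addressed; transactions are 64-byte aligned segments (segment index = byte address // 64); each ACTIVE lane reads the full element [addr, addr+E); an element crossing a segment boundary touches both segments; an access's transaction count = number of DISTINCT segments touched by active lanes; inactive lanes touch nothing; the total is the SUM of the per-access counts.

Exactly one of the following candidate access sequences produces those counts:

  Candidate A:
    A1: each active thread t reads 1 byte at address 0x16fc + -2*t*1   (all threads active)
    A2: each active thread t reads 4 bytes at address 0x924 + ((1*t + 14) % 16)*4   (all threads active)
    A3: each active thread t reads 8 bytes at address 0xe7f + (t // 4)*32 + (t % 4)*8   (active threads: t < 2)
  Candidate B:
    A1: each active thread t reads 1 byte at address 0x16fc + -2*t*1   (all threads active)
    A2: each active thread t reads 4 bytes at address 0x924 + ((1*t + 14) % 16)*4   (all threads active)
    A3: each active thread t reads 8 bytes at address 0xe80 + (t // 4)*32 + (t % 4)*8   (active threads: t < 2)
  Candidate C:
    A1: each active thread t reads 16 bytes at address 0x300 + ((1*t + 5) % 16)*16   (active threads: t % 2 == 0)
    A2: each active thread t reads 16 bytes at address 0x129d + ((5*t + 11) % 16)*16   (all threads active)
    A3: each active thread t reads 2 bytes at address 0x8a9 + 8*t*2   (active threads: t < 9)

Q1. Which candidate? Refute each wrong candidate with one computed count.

B: A3 gives 1 transaction, not 2
C: A1 gives 4 transactions, not 1
A: all counts match (1,2,2)

Answer: A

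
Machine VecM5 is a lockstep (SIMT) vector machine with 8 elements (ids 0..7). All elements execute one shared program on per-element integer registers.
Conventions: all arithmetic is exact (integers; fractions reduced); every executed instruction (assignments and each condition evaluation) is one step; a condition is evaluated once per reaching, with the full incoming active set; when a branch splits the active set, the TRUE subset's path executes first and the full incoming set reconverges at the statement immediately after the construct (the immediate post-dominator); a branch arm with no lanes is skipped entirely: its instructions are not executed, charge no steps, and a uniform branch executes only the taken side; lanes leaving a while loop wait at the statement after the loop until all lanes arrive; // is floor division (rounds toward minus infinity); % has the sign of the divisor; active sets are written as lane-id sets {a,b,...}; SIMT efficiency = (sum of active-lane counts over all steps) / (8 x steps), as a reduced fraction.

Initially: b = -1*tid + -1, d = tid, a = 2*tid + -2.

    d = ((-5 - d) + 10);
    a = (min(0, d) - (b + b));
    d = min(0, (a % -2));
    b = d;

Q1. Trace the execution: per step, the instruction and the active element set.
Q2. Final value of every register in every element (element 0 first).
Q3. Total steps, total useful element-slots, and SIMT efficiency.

step 0: d <- ((-5 - d) + 10)         {0,1,2,3,4,5,6,7}
step 1: a <- (min(0, d) - (b + b))   {0,1,2,3,4,5,6,7}
step 2: d <- min(0, (a % -2))        {0,1,2,3,4,5,6,7}
step 3: b <- d                       {0,1,2,3,4,5,6,7}

Answer: 4 steps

b: 0,0,0,0,0,0,-1,0
d: 0,0,0,0,0,0,-1,0
a: 2,4,6,8,10,12,13,14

steps = 4; useful = 32; efficiency = 32/32 = 1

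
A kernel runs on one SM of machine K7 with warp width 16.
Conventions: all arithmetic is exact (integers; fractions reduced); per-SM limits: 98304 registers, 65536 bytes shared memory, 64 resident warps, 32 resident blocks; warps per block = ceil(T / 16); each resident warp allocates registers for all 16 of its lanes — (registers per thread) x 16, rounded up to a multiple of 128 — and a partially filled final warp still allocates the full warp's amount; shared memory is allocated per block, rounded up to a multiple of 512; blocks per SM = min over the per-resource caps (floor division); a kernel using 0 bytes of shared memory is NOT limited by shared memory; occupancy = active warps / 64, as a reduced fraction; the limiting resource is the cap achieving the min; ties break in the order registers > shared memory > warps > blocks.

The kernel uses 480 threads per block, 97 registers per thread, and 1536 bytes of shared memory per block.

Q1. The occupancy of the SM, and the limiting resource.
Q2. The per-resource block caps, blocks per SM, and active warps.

Answer: occupancy 15/32, limited by registers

registers: 1 block
shared memory: 42 blocks
warps: 2 blocks
blocks: 32 blocks

Answer: 1 block, 30 active warps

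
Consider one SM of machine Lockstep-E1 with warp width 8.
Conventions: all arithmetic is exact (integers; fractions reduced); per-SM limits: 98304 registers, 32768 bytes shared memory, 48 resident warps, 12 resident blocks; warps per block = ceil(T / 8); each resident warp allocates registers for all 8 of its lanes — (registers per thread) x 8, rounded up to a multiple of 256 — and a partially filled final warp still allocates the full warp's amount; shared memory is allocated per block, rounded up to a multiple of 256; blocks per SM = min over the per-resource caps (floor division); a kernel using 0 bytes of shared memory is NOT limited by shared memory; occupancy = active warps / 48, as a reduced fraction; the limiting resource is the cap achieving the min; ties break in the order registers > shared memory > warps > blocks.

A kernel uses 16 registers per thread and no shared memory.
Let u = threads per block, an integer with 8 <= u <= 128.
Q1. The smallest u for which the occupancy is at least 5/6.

Answer: u = 25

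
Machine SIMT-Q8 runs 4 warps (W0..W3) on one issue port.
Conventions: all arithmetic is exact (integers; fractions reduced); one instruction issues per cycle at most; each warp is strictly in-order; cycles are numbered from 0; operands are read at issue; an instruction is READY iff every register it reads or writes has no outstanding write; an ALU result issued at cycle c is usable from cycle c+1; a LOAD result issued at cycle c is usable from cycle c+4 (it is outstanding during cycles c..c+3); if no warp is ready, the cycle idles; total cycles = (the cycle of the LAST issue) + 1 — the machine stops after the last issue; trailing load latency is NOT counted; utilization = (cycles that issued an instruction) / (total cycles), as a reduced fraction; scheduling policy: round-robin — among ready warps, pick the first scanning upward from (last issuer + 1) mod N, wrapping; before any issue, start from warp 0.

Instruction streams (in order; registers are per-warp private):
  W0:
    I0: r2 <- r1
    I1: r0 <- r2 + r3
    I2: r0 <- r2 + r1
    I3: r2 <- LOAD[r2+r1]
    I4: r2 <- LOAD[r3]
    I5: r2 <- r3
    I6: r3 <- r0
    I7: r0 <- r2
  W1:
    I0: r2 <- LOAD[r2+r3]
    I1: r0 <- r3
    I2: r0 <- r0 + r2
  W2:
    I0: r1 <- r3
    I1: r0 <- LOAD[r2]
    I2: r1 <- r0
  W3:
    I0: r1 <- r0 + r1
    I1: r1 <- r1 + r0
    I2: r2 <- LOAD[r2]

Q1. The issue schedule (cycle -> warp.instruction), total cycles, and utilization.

cycle 0: W0.I0
cycle 1: W1.I0
cycle 2: W2.I0
cycle 3: W3.I0
cycle 4: W0.I1
cycle 5: W1.I1
cycle 6: W2.I1
cycle 7: W3.I1
cycle 8: W0.I2
cycle 9: W1.I2
cycle 10: W2.I2
cycle 11: W3.I2
cycle 12: W0.I3
cycle 13: idle
cycle 14: idle
cycle 15: idle
cycle 16: W0.I4
cycle 17: idle
cycle 18: idle
cycle 19: idle
cycle 20: W0.I5
cycle 21: W0.I6
cycle 22: W0.I7

Answer: 23 cycles, utilization 17/23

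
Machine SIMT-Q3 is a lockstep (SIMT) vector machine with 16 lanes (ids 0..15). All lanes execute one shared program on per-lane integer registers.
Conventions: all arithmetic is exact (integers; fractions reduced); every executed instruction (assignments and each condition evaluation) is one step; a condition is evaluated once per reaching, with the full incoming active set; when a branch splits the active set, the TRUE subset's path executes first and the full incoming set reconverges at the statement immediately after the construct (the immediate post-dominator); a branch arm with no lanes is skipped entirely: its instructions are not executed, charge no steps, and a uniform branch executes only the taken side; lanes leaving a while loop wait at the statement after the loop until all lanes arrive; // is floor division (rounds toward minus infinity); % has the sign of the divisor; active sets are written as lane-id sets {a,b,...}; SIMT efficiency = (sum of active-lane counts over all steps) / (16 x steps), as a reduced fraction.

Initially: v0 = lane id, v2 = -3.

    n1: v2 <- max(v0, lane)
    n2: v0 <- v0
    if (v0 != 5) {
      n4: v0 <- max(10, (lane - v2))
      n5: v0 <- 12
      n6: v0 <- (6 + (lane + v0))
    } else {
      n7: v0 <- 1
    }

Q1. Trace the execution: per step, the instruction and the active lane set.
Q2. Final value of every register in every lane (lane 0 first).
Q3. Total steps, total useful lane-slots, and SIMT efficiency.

step 0: v2 <- max(v0, lane)          {0,1,2,3,4,5,6,7,8,9,10,11,12,13,14,15}
step 1: v0 <- v0                     {0,1,2,3,4,5,6,7,8,9,10,11,12,13,14,15}
step 2: eval (v0 != 5)               {0,1,2,3,4,5,6,7,8,9,10,11,12,13,14,15}
step 3: v0 <- max(10, (lane - v2))   {0,1,2,3,4,6,7,8,9,10,11,12,13,14,15}
step 4: v0 <- 12                     {0,1,2,3,4,6,7,8,9,10,11,12,13,14,15}
step 5: v0 <- (6 + (lane + v0))      {0,1,2,3,4,6,7,8,9,10,11,12,13,14,15}
step 6: v0 <- 1                      {5}

Answer: 7 steps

v0: 18,19,20,21,22,1,24,25,26,27,28,29,30,31,32,33
v2: 0,1,2,3,4,5,6,7,8,9,10,11,12,13,14,15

steps = 7; useful = 94; efficiency = 94/112 = 47/56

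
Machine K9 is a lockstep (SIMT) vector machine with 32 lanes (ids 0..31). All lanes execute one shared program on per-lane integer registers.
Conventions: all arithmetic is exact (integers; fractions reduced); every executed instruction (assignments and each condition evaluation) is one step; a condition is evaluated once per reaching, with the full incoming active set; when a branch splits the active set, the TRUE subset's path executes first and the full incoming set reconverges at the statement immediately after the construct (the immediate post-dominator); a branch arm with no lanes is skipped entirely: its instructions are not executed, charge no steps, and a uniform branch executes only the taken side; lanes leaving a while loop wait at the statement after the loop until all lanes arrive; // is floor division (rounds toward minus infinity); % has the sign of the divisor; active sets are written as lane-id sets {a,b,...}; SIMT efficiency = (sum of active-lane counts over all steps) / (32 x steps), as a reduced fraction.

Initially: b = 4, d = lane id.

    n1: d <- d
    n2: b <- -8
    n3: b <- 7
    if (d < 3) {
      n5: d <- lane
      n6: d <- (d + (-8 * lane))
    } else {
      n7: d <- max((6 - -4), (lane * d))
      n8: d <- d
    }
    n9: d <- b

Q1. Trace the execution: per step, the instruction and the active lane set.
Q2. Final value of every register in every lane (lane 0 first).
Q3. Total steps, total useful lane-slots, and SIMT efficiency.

step 0: d <- d                       {0,1,2,3,4,5,6,7,8,9,10,11,12,13,14,15,16,17,18,19,20,21,22,23,24,25,26,27,28,29,30,31}
step 1: b <- -8                      {0,1,2,3,4,5,6,7,8,9,10,11,12,13,14,15,16,17,18,19,20,21,22,23,24,25,26,27,28,29,30,31}
step 2: b <- 7                       {0,1,2,3,4,5,6,7,8,9,10,11,12,13,14,15,16,17,18,19,20,21,22,23,24,25,26,27,28,29,30,31}
step 3: eval (d < 3)                 {0,1,2,3,4,5,6,7,8,9,10,11,12,13,14,15,16,17,18,19,20,21,22,23,24,25,26,27,28,29,30,31}
step 4: d <- lane                    {0,1,2}
step 5: d <- (d + (-8 * lane))       {0,1,2}
step 6: d <- max((6 - -4), (lane * d)) {3,4,5,6,7,8,9,10,11,12,13,14,15,16,17,18,19,20,21,22,23,24,25,26,27,28,29,30,31}
step 7: d <- d                       {3,4,5,6,7,8,9,10,11,12,13,14,15,16,17,18,19,20,21,22,23,24,25,26,27,28,29,30,31}
step 8: d <- b                       {0,1,2,3,4,5,6,7,8,9,10,11,12,13,14,15,16,17,18,19,20,21,22,23,24,25,26,27,28,29,30,31}

Answer: 9 steps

b: 7,7,7,7,7,7,7,7,7,7,7,7,7,7,7,7,7,7,7,7,7,7,7,7,7,7,7,7,7,7,7,7
d: 7,7,7,7,7,7,7,7,7,7,7,7,7,7,7,7,7,7,7,7,7,7,7,7,7,7,7,7,7,7,7,7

steps = 9; useful = 224; efficiency = 224/288 = 7/9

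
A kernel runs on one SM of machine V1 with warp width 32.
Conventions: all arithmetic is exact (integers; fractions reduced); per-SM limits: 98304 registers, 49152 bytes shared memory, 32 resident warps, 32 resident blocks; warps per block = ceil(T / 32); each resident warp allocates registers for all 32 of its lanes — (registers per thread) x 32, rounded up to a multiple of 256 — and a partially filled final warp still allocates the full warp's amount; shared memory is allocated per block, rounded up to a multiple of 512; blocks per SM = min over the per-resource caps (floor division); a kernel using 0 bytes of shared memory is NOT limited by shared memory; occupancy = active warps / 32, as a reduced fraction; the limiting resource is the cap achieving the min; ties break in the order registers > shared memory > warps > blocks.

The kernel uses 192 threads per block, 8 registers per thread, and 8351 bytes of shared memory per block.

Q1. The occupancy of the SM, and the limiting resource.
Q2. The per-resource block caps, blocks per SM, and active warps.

Answer: occupancy 15/16, limited by shared memory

registers: 64 blocks
shared memory: 5 blocks
warps: 5 blocks
blocks: 32 blocks

Answer: 5 blocks, 30 active warps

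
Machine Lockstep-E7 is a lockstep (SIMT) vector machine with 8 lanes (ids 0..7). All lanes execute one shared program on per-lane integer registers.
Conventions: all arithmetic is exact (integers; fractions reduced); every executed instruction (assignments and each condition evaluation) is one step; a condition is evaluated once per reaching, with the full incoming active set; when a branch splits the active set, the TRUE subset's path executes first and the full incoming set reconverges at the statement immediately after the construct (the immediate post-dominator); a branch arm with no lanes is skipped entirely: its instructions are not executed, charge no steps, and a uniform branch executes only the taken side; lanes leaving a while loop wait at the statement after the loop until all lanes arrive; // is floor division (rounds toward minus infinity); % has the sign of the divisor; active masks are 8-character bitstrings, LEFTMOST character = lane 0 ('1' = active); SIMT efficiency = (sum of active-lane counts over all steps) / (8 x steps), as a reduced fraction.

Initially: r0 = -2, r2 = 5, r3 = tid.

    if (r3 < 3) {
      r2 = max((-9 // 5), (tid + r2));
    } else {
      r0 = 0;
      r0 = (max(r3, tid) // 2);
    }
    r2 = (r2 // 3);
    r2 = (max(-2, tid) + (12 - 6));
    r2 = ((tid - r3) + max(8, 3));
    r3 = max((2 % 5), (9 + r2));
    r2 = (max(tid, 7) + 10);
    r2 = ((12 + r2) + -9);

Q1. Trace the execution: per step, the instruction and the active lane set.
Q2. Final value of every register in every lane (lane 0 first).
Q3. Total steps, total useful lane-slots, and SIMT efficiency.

step 0: eval (r3 < 3)                11111111
step 1: r2 <- max((-9 // 5), (tid + r2)) 11100000
step 2: r0 <- 0                      00011111
step 3: r0 <- (max(r3, tid) // 2)    00011111
step 4: r2 <- (r2 // 3)              11111111
step 5: r2 <- (max(-2, tid) + (12 - 6)) 11111111
step 6: r2 <- ((tid - r3) + max(8, 3)) 11111111
step 7: r3 <- max((2 % 5), (9 + r2)) 11111111
step 8: r2 <- (max(tid, 7) + 10)     11111111
step 9: r2 <- ((12 + r2) + -9)       11111111

Answer: 10 steps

r0: -2,-2,-2,1,2,2,3,3
r2: 20,20,20,20,20,20,20,20
r3: 17,17,17,17,17,17,17,17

steps = 10; useful = 69; efficiency = 69/80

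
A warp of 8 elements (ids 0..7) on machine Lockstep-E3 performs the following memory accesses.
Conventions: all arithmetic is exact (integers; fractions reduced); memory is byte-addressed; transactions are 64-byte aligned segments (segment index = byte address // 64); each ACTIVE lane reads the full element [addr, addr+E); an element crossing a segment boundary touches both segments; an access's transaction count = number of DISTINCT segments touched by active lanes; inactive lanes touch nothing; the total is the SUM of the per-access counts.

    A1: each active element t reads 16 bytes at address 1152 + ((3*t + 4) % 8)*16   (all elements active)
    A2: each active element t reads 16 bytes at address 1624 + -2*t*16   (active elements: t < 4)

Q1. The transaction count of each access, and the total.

A1: 2 transactions
A2: 3 transactions

Answer: 2,3; total 5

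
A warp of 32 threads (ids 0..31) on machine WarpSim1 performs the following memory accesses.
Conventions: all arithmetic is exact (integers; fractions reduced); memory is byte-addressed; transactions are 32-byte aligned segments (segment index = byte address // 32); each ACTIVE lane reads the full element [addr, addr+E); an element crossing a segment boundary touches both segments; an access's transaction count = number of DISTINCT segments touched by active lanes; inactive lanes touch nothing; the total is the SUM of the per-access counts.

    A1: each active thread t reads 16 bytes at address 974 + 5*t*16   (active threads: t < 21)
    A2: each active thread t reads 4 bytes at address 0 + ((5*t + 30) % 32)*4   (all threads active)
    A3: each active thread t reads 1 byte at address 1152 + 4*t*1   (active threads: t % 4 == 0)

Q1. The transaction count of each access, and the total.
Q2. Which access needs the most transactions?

A1: 31 transactions
A2: 4 transactions
A3: 4 transactions

Answer: 31,4,4; total 39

Answer: A1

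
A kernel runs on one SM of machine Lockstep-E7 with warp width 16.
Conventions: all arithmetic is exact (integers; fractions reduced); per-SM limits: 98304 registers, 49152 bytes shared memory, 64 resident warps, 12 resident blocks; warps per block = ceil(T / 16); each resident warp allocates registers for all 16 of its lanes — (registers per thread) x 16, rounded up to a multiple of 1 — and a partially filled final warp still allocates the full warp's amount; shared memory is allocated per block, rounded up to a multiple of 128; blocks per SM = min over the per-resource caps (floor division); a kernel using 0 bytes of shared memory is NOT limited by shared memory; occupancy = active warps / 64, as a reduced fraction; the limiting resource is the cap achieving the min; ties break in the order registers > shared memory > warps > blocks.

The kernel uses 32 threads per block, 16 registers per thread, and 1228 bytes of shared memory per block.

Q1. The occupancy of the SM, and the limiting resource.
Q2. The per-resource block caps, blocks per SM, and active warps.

Answer: occupancy 3/8, limited by blocks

registers: 192 blocks
shared memory: 38 blocks
warps: 32 blocks
blocks: 12 blocks

Answer: 12 blocks, 24 active warps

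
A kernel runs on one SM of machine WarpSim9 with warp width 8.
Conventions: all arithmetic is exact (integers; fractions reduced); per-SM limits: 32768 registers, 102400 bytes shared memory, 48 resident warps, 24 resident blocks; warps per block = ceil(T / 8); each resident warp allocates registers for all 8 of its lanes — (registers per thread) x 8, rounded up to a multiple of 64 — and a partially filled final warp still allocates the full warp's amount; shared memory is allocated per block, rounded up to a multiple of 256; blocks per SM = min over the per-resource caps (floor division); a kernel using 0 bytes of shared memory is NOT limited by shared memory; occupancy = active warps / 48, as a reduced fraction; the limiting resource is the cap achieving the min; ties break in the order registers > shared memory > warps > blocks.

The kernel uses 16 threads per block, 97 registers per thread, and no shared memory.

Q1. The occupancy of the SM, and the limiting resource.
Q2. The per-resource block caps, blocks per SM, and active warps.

Answer: occupancy 19/24, limited by registers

registers: 19 blocks
shared memory: no limit (kernel uses none)
warps: 24 blocks
blocks: 24 blocks

Answer: 19 blocks, 38 active warps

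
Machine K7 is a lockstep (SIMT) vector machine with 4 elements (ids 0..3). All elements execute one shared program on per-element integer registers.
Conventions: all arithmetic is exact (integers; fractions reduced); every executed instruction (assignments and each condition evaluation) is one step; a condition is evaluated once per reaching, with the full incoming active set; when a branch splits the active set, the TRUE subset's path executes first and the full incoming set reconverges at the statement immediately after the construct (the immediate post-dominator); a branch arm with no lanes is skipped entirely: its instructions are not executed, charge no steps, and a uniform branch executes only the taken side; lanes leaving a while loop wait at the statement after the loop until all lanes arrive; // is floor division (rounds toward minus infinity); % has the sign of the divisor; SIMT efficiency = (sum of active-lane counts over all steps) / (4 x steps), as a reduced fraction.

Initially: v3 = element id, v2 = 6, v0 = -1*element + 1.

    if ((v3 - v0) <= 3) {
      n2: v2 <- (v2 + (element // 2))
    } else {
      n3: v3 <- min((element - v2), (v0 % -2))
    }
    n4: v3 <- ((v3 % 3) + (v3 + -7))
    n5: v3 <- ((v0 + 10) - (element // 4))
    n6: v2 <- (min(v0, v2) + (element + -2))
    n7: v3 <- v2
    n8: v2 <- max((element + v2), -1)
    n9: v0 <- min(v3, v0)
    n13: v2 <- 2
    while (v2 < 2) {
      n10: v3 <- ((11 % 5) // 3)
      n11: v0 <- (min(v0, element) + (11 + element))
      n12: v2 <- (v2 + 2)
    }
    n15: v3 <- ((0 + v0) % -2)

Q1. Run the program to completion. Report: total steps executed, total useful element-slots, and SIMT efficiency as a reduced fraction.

Answer: 12 steps, 44 useful, 11/12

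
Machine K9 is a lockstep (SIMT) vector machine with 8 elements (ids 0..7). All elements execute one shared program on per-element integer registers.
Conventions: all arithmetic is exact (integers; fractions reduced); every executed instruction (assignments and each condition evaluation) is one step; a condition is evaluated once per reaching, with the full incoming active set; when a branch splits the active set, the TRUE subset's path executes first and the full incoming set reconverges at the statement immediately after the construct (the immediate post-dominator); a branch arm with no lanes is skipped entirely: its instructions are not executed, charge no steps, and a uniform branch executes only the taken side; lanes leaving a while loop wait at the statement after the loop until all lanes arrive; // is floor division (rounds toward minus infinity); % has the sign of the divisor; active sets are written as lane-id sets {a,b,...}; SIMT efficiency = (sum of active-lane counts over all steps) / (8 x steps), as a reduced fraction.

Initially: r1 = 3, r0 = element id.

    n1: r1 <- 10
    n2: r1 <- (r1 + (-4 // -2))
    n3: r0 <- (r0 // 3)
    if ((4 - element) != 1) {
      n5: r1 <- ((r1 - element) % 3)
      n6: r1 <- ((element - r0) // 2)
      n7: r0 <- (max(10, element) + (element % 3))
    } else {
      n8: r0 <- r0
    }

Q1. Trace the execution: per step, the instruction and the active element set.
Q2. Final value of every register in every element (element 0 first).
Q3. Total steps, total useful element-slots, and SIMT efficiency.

step 0: r1 <- 10                     {0,1,2,3,4,5,6,7}
step 1: r1 <- (r1 + (-4 // -2))      {0,1,2,3,4,5,6,7}
step 2: r0 <- (r0 // 3)              {0,1,2,3,4,5,6,7}
step 3: eval ((4 - element) != 1)    {0,1,2,3,4,5,6,7}
step 4: r1 <- ((r1 - element) % 3)   {0,1,2,4,5,6,7}
step 5: r1 <- ((element - r0) // 2)  {0,1,2,4,5,6,7}
step 6: r0 <- (max(10, element) + (element % 3)) {0,1,2,4,5,6,7}
step 7: r0 <- r0                     {3}

Answer: 8 steps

r1: 0,0,1,12,1,2,2,2
r0: 10,11,12,1,11,12,10,11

steps = 8; useful = 54; efficiency = 54/64 = 27/32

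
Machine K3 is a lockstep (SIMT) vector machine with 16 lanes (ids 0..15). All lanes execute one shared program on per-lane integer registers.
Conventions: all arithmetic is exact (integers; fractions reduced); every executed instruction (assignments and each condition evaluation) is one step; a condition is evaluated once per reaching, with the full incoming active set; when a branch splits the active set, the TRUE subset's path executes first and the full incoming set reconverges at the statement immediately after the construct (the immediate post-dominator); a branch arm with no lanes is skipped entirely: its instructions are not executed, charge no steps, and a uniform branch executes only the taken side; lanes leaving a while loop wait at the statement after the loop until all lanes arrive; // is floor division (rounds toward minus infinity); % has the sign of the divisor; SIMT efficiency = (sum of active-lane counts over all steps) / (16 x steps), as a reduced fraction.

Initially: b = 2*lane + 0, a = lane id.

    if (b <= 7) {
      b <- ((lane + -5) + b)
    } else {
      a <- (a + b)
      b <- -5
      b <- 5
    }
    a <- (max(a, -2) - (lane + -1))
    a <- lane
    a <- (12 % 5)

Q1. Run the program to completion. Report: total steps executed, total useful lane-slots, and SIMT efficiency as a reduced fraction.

Answer: 8 steps, 104 useful, 13/16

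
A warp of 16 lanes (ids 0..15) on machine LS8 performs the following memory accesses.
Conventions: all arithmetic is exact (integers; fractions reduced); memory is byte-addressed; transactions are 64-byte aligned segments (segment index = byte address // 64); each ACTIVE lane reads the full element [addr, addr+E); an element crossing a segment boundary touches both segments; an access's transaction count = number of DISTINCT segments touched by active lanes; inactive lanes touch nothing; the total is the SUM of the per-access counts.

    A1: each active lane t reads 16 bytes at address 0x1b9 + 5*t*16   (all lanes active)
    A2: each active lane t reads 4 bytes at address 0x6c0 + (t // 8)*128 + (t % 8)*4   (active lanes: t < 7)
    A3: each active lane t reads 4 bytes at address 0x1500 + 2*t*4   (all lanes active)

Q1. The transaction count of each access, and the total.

A1: 20 transactions
A2: 1 transaction
A3: 2 transactions

Answer: 20,1,2; total 23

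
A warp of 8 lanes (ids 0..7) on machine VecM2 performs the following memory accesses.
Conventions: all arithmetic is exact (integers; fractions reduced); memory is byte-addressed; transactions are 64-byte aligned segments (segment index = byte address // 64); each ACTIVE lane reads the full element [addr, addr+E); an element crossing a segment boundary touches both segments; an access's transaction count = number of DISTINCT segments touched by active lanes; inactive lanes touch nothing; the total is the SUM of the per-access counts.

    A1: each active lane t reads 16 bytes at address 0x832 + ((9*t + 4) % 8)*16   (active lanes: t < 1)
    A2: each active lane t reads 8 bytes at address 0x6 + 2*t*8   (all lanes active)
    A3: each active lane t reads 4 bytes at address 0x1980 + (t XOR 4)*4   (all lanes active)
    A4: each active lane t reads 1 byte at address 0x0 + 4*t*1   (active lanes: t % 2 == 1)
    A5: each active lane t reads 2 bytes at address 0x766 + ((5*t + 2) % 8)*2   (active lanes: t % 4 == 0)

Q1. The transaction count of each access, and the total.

A1: 2 transactions
A2: 2 transactions
A3: 1 transaction
A4: 1 transaction
A5: 1 transaction

Answer: 2,2,1,1,1; total 7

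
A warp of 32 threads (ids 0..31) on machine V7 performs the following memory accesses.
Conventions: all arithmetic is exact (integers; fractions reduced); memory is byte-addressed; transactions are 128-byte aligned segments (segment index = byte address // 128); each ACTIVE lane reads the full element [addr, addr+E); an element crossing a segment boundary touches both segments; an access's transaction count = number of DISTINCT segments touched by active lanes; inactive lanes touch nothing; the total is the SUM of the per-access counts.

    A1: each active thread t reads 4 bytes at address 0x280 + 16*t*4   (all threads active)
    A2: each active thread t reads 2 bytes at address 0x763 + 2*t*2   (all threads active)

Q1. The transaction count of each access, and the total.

A1: 16 transactions
A2: 2 transactions

Answer: 16,2; total 18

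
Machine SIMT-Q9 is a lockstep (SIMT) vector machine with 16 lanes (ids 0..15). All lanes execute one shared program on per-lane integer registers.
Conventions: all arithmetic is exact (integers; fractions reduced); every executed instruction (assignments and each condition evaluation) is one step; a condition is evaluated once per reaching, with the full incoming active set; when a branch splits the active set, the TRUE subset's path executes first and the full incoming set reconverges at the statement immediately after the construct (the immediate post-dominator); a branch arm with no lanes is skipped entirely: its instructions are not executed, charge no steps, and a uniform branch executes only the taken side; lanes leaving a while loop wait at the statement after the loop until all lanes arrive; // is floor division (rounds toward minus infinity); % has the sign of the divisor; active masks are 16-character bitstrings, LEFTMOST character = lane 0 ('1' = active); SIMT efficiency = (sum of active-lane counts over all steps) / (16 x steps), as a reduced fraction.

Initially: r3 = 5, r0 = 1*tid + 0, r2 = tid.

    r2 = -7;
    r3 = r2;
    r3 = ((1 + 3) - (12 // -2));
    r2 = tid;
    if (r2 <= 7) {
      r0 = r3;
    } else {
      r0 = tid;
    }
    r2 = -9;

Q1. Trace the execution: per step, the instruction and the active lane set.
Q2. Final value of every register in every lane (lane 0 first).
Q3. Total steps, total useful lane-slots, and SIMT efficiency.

step 0: r2 <- -7                     1111111111111111
step 1: r3 <- r2                     1111111111111111
step 2: r3 <- ((1 + 3) - (12 // -2)) 1111111111111111
step 3: r2 <- tid                    1111111111111111
step 4: eval (r2 <= 7)               1111111111111111
step 5: r0 <- r3                     1111111100000000
step 6: r0 <- tid                    0000000011111111
step 7: r2 <- -9                     1111111111111111

Answer: 8 steps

r3: 10,10,10,10,10,10,10,10,10,10,10,10,10,10,10,10
r0: 10,10,10,10,10,10,10,10,8,9,10,11,12,13,14,15
r2: -9,-9,-9,-9,-9,-9,-9,-9,-9,-9,-9,-9,-9,-9,-9,-9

steps = 8; useful = 112; efficiency = 112/128 = 7/8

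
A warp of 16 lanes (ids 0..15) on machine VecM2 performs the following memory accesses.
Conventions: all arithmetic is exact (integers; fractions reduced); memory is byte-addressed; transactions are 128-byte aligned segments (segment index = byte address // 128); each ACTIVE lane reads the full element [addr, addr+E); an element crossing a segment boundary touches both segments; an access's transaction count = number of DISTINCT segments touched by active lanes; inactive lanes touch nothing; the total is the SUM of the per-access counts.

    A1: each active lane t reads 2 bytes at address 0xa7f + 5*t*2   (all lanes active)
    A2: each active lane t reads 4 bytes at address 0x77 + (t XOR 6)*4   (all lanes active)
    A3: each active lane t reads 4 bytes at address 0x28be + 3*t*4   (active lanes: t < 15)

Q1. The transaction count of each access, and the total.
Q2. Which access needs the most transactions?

A1: 3 transactions
A2: 2 transactions
A3: 2 transactions

Answer: 3,2,2; total 7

Answer: A1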